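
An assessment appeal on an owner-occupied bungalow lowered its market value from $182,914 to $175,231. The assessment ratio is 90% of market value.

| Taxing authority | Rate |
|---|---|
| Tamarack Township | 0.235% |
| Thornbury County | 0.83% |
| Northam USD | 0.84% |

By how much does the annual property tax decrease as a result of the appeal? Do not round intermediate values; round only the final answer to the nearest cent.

Old assessed value = $182,914 × 0.9 = $164,622.6
New assessed value = $175,231 × 0.9 = $157,707.9
Combined rate = 0.00235 + 0.0083 + 0.0084 = 0.01905
Old tax = $164,622.6 × 0.01905 = $3,136.06053
New tax = $157,707.9 × 0.01905 = $3,004.335495
Reduction = $3,136.06053 − $3,004.335495 = $131.725035

$131.73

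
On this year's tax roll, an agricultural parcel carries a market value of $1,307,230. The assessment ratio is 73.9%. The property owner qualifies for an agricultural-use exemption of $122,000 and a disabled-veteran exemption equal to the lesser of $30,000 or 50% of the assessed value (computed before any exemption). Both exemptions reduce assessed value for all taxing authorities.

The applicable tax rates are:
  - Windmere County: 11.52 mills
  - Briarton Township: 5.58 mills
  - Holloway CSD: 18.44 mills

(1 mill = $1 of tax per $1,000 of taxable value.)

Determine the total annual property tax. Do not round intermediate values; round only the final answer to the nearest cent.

Assessed value = $1,307,230 × 0.739 = $966,042.97
Disabled-veteran exemption = min($30,000, 50% × $966,042.97) = min($30,000, $483,021.485) = $30,000 (dollar cap binds)
Taxable value = $966,042.97 − $122,000 − $30,000 = $814,042.97
Windmere County: $814,042.97 × 0.01152 = $9,377.7750144
Briarton Township: $814,042.97 × 0.00558 = $4,542.3597726
Holloway CSD: $814,042.97 × 0.01844 = $15,010.9523668
Total = $28,931.0871538

$28,931.09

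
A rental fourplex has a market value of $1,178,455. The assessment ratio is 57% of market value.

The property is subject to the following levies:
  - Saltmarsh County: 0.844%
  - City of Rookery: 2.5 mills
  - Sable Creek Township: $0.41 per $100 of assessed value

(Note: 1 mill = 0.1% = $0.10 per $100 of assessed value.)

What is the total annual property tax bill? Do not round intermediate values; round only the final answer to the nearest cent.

Assessed value = $1,178,455 × 0.57 = $671,719.35
Saltmarsh County: $671,719.35 × 0.00844 = $5,669.311314
City of Rookery: $671,719.35 × 0.0025 = $1,679.298375
Sable Creek Township: $671,719.35 × 0.0041 = $2,754.049335
Total = $10,102.659024

$10,102.66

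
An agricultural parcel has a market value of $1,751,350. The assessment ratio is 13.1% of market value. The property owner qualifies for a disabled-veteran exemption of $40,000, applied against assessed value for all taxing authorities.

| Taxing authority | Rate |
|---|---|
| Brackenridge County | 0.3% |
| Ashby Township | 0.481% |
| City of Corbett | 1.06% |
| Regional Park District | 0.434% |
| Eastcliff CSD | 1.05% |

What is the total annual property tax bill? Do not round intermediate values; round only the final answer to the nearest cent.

Assessed value = $1,751,350 × 0.131 = $229,426.85
Taxable value = $229,426.85 − $40,000 = $189,426.85
Brackenridge County: $189,426.85 × 0.003 = $568.28055
Ashby Township: $189,426.85 × 0.00481 = $911.1431485
City of Corbett: $189,426.85 × 0.0106 = $2,007.92461
Regional Park District: $189,426.85 × 0.00434 = $822.112529
Eastcliff CSD: $189,426.85 × 0.0105 = $1,988.981925
Total = $568.28055 + $911.1431485 + $2,007.92461 + $822.112529 + $1,988.981925 = $6,298.4427625

$6,298.44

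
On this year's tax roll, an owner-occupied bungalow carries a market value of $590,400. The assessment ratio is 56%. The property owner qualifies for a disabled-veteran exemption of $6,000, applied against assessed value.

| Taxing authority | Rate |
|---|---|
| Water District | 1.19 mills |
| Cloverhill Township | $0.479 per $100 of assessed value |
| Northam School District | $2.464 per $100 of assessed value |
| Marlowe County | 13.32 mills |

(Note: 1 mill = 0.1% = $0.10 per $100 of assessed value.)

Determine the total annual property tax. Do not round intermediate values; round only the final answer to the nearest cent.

Assessed value = $590,400 × 0.56 = $330,624
Taxable value = $330,624 − $6,000 = $324,624
Water District: $324,624 × 0.00119 = $386.30256
Cloverhill Township: $324,624 × 0.00479 = $1,554.94896
Northam School District: $324,624 × 0.02464 = $7,998.73536
Marlowe County: $324,624 × 0.01332 = $4,323.99168
Total = $14,263.97856

$14,263.98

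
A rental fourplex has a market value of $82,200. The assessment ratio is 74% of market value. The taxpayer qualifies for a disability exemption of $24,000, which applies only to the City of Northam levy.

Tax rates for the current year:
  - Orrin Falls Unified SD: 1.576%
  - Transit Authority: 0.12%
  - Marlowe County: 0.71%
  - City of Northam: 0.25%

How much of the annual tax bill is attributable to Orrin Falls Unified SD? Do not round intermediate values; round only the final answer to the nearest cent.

$958.65

Assessed value = $82,200 × 0.74 = $60,828
Orrin Falls Unified SD taxable value = $60,828 (exemption does not apply)
Orrin Falls Unified SD levy = $60,828 × 0.01576 = $958.64928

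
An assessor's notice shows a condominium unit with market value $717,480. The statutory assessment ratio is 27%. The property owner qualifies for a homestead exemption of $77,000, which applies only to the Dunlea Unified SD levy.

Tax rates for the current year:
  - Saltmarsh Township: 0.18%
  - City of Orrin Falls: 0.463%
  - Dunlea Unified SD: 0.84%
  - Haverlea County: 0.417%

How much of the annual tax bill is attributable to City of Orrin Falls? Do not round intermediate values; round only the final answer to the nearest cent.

$896.92

Assessed value = $717,480 × 0.27 = $193,719.6
City of Orrin Falls taxable value = $193,719.6 (exemption does not apply)
City of Orrin Falls levy = $193,719.6 × 0.00463 = $896.921748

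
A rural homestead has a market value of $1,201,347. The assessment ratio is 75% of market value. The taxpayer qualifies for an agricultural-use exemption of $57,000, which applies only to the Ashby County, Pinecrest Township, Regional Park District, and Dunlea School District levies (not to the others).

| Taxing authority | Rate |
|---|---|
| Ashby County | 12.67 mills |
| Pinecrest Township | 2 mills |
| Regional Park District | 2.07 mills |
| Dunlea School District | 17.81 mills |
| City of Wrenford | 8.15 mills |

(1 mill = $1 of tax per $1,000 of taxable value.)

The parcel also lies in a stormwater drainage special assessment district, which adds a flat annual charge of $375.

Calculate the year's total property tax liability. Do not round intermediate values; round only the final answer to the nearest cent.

Assessed value = $1,201,347 × 0.75 = $901,010.25
Ashby County: ($901,010.25 − $57,000) × 0.01267 = $844,010.25 × 0.01267 = $10,693.6098675
Pinecrest Township: ($901,010.25 − $57,000) × 0.002 = $844,010.25 × 0.002 = $1,688.0205
Regional Park District: ($901,010.25 − $57,000) × 0.00207 = $844,010.25 × 0.00207 = $1,747.1012175
Dunlea School District: ($901,010.25 − $57,000) × 0.01781 = $844,010.25 × 0.01781 = $15,031.8225525
City of Wrenford: $901,010.25 × 0.00815 = $7,343.2335375
Levies subtotal = $36,503.787675
Total = $36,503.787675 + $375 = $36,878.787675

$36,878.79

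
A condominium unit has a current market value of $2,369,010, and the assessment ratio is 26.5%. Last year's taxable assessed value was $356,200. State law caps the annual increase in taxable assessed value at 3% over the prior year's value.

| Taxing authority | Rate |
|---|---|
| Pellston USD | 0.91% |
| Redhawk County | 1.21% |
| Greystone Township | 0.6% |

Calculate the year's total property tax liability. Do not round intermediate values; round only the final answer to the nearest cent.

$9,979.30

Uncapped assessed value = $2,369,010 × 0.265 = $627,787.65
Cap limit = $356,200 × 1.03 = $366,886
Taxable assessed value = min($627,787.65, $366,886) = $366,886 (cap binds)
Pellston USD: $366,886 × 0.0091 = $3,338.6626
Redhawk County: $366,886 × 0.0121 = $4,439.3206
Greystone Township: $366,886 × 0.006 = $2,201.316
Total = $9,979.2992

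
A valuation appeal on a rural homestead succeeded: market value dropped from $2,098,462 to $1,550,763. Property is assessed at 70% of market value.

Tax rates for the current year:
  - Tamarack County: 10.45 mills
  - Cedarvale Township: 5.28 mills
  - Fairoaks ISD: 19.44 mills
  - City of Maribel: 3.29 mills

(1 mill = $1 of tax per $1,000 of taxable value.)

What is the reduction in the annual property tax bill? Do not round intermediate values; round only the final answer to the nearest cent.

Old assessed value = $2,098,462 × 0.7 = $1,468,923.4
New assessed value = $1,550,763 × 0.7 = $1,085,534.1
Combined rate = 0.01045 + 0.00528 + 0.01944 + 0.00329 = 0.03846
Old tax = $1,468,923.4 × 0.03846 = $56,494.793964
New tax = $1,085,534.1 × 0.03846 = $41,749.641486
Reduction = $56,494.793964 − $41,749.641486 = $14,745.152478

$14,745.15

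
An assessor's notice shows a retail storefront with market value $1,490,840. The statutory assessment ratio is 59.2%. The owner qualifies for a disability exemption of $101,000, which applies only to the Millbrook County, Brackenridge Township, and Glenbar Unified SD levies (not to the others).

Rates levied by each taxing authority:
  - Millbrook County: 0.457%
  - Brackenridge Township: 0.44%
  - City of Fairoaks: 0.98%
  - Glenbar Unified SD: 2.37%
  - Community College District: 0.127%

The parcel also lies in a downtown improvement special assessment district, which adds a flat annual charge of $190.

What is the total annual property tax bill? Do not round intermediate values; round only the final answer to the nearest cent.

Assessed value = $1,490,840 × 0.592 = $882,577.28
Millbrook County: ($882,577.28 − $101,000) × 0.00457 = $781,577.28 × 0.00457 = $3,571.8081696
Brackenridge Township: ($882,577.28 − $101,000) × 0.0044 = $781,577.28 × 0.0044 = $3,438.940032
City of Fairoaks: $882,577.28 × 0.0098 = $8,649.257344
Glenbar Unified SD: ($882,577.28 − $101,000) × 0.0237 = $781,577.28 × 0.0237 = $18,523.381536
Community College District: $882,577.28 × 0.00127 = $1,120.8731456
Levies subtotal = $35,304.2602272
Total = $35,304.2602272 + $190 = $35,494.2602272

$35,494.26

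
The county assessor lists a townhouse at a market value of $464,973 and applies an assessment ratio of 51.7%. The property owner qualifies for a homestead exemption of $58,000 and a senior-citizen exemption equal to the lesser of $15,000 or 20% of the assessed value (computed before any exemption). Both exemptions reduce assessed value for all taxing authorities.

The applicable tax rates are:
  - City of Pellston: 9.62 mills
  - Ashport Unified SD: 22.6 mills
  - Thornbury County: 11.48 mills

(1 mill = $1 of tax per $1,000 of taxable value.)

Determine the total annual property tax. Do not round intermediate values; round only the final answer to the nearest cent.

$7,314.99

Assessed value = $464,973 × 0.517 = $240,391.041
Senior-citizen exemption = min($15,000, 20% × $240,391.041) = min($15,000, $48,078.2082) = $15,000 (dollar cap binds)
Taxable value = $240,391.041 − $58,000 − $15,000 = $167,391.041
City of Pellston: $167,391.041 × 0.00962 = $1,610.30181442
Ashport Unified SD: $167,391.041 × 0.0226 = $3,783.0375266
Thornbury County: $167,391.041 × 0.01148 = $1,921.64915068
Total = $7,314.9884917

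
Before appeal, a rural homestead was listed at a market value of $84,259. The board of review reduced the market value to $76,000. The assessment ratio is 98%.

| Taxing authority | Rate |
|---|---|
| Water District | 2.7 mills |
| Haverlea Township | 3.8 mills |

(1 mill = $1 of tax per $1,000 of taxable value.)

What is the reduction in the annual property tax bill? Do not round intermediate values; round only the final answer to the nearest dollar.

$53

Old assessed value = $84,259 × 0.98 = $82,573.82
New assessed value = $76,000 × 0.98 = $74,480
Combined rate = 0.0027 + 0.0038 = 0.0065
Old tax = $82,573.82 × 0.0065 = $536.72983
New tax = $74,480 × 0.0065 = $484.12
Reduction = $536.72983 − $484.12 = $52.60983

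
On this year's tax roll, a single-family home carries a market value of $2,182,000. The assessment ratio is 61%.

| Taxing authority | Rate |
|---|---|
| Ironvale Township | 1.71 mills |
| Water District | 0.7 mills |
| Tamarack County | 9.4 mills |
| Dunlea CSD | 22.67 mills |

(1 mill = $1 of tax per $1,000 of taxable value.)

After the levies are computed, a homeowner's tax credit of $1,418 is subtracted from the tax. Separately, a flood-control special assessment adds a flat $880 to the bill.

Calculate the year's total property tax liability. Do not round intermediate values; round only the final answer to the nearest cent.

$45,355.57

Assessed value = $2,182,000 × 0.61 = $1,331,020
Ironvale Township: $1,331,020 × 0.00171 = $2,276.0442
Water District: $1,331,020 × 0.0007 = $931.714
Tamarack County: $1,331,020 × 0.0094 = $12,511.588
Dunlea CSD: $1,331,020 × 0.02267 = $30,174.2234
Levies subtotal = $45,893.5696
After credit = $45,893.5696 − $1,418 = $44,475.5696
Total = $44,475.5696 + $880 = $45,355.5696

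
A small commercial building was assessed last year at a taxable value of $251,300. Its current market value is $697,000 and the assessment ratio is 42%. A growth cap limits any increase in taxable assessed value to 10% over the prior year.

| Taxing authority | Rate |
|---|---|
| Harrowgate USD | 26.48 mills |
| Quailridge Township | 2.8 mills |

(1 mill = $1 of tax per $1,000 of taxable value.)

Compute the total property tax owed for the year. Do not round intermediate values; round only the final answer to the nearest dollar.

$8,094

Uncapped assessed value = $697,000 × 0.42 = $292,740
Cap limit = $251,300 × 1.1 = $276,430
Taxable assessed value = min($292,740, $276,430) = $276,430 (cap binds)
Harrowgate USD: $276,430 × 0.02648 = $7,319.8664
Quailridge Township: $276,430 × 0.0028 = $774.004
Total = $8,093.8704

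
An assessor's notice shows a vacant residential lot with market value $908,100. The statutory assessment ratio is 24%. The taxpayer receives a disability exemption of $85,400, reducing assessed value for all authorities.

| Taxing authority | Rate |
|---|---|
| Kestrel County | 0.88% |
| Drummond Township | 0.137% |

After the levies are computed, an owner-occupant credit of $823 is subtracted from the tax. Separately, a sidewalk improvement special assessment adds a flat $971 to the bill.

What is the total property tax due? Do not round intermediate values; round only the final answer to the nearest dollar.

$1,496

Assessed value = $908,100 × 0.24 = $217,944
Taxable value = $217,944 − $85,400 = $132,544
Kestrel County: $132,544 × 0.0088 = $1,166.3872
Drummond Township: $132,544 × 0.00137 = $181.58528
Levies subtotal = $1,347.97248
After credit = $1,347.97248 − $823 = $524.97248
Total = $524.97248 + $971 = $1,495.97248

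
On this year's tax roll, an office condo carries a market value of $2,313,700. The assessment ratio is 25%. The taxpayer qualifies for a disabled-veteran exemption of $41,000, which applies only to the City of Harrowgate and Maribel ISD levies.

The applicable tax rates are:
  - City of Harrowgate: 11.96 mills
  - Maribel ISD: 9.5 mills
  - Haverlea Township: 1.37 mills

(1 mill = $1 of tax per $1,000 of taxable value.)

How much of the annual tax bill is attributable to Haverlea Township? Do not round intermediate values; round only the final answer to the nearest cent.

$792.44

Assessed value = $2,313,700 × 0.25 = $578,425
Haverlea Township taxable value = $578,425 (exemption does not apply)
Haverlea Township levy = $578,425 × 0.00137 = $792.44225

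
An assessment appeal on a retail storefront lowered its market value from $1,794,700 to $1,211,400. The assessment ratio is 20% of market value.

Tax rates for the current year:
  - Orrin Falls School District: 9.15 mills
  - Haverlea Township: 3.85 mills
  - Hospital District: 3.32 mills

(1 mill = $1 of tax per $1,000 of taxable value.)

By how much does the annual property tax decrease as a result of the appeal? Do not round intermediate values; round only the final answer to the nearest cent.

Old assessed value = $1,794,700 × 0.2 = $358,940
New assessed value = $1,211,400 × 0.2 = $242,280
Combined rate = 0.00915 + 0.00385 + 0.00332 = 0.01632
Old tax = $358,940 × 0.01632 = $5,857.9008
New tax = $242,280 × 0.01632 = $3,954.0096
Reduction = $5,857.9008 − $3,954.0096 = $1,903.8912

$1,903.89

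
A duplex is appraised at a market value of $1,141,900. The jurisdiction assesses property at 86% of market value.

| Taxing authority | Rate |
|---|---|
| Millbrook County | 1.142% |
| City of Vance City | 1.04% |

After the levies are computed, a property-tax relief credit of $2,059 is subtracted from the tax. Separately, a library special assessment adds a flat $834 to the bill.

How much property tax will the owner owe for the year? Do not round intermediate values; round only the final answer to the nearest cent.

$20,202.98

Assessed value = $1,141,900 × 0.86 = $982,034
Millbrook County: $982,034 × 0.01142 = $11,214.82828
City of Vance City: $982,034 × 0.0104 = $10,213.1536
Levies subtotal = $21,427.98188
After credit = $21,427.98188 − $2,059 = $19,368.98188
Total = $19,368.98188 + $834 = $20,202.98188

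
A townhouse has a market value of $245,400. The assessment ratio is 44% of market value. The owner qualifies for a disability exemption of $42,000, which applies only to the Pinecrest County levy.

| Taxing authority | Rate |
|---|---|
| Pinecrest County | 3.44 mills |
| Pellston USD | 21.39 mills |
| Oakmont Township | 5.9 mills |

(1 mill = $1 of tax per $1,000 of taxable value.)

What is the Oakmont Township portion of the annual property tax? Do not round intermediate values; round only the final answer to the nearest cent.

Assessed value = $245,400 × 0.44 = $107,976
Oakmont Township taxable value = $107,976 (exemption does not apply)
Oakmont Township levy = $107,976 × 0.0059 = $637.0584

$637.06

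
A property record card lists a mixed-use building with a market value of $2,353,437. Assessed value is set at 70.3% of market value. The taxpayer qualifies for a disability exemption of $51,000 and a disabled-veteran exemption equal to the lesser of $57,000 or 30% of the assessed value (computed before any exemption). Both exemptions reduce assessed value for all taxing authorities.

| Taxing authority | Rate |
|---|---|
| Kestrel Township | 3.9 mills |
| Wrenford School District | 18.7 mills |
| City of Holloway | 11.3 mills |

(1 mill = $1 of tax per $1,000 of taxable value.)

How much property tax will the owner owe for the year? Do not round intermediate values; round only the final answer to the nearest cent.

Assessed value = $2,353,437 × 0.703 = $1,654,466.211
Disabled-veteran exemption = min($57,000, 30% × $1,654,466.211) = min($57,000, $496,339.8633) = $57,000 (dollar cap binds)
Taxable value = $1,654,466.211 − $51,000 − $57,000 = $1,546,466.211
Kestrel Township: $1,546,466.211 × 0.0039 = $6,031.2182229
Wrenford School District: $1,546,466.211 × 0.0187 = $28,918.9181457
City of Holloway: $1,546,466.211 × 0.0113 = $17,475.0681843
Total = $52,425.2045529

$52,425.20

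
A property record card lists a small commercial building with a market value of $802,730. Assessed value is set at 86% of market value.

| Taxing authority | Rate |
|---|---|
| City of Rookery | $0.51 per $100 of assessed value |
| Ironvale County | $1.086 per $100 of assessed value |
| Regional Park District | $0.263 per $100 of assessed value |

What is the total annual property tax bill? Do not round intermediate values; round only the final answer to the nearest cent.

Assessed value = $802,730 × 0.86 = $690,347.8
City of Rookery: $690,347.8 × 0.0051 = $3,520.77378
Ironvale County: $690,347.8 × 0.01086 = $7,497.177108
Regional Park District: $690,347.8 × 0.00263 = $1,815.614714
Total = $3,520.77378 + $7,497.177108 + $1,815.614714 = $12,833.565602

$12,833.57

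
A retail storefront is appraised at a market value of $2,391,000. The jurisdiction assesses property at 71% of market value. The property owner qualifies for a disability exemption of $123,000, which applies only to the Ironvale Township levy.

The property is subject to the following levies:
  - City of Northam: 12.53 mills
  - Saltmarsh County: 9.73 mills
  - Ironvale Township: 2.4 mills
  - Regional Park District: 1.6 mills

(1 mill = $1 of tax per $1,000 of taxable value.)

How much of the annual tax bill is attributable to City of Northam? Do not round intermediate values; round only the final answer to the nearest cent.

$21,271.05

Assessed value = $2,391,000 × 0.71 = $1,697,610
City of Northam taxable value = $1,697,610 (exemption does not apply)
City of Northam levy = $1,697,610 × 0.01253 = $21,271.0533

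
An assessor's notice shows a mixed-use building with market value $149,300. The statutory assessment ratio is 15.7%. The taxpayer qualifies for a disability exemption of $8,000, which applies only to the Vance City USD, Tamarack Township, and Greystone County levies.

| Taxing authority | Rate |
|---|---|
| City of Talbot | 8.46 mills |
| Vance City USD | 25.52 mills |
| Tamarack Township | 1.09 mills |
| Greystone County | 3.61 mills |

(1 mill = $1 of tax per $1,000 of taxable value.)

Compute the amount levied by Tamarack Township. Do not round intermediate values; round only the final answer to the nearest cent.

$16.83

Assessed value = $149,300 × 0.157 = $23,440.1
Tamarack Township taxable value = $23,440.1 − $8,000 = $15,440.1
Tamarack Township levy = $15,440.1 × 0.00109 = $16.829709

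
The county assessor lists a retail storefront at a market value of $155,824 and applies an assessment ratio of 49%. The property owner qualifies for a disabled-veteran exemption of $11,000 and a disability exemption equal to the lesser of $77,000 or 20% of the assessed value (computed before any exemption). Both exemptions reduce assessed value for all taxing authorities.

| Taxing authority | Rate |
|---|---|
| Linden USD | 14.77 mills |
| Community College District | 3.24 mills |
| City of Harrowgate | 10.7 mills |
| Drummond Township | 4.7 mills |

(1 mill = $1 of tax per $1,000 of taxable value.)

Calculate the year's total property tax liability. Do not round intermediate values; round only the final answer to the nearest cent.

Assessed value = $155,824 × 0.49 = $76,353.76
Disability exemption = min($77,000, 20% × $76,353.76) = min($77,000, $15,270.752) = $15,270.752 (percentage binds)
Taxable value = $76,353.76 − $11,000 − $15,270.752 = $50,083.008
Linden USD: $50,083.008 × 0.01477 = $739.72602816
Community College District: $50,083.008 × 0.00324 = $162.26894592
City of Harrowgate: $50,083.008 × 0.0107 = $535.8881856
Drummond Township: $50,083.008 × 0.0047 = $235.3901376
Total = $1,673.27329728

$1,673.27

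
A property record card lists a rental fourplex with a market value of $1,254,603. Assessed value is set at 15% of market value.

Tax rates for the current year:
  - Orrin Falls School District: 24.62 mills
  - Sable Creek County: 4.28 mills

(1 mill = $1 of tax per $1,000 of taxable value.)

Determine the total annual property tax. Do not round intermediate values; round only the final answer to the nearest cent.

$5,438.70

Assessed value = $1,254,603 × 0.15 = $188,190.45
Orrin Falls School District: $188,190.45 × 0.02462 = $4,633.248879
Sable Creek County: $188,190.45 × 0.00428 = $805.455126
Total = $4,633.248879 + $805.455126 = $5,438.704005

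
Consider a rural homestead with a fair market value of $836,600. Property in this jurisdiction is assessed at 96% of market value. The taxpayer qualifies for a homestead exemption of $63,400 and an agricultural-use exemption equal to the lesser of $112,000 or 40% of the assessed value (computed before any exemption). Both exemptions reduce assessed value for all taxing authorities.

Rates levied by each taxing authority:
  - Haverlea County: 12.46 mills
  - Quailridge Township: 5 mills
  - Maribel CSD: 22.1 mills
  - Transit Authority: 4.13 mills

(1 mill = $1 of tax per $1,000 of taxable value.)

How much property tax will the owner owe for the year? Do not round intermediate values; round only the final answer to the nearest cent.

$27,425.79

Assessed value = $836,600 × 0.96 = $803,136
Agricultural-use exemption = min($112,000, 40% × $803,136) = min($112,000, $321,254.4) = $112,000 (dollar cap binds)
Taxable value = $803,136 − $63,400 − $112,000 = $627,736
Haverlea County: $627,736 × 0.01246 = $7,821.59056
Quailridge Township: $627,736 × 0.005 = $3,138.68
Maribel CSD: $627,736 × 0.0221 = $13,872.9656
Transit Authority: $627,736 × 0.00413 = $2,592.54968
Total = $27,425.78584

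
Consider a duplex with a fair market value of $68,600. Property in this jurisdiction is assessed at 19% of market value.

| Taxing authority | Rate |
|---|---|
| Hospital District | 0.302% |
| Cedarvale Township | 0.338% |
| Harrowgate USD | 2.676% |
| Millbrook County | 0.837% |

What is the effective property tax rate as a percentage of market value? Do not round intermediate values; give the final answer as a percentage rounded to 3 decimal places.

Assessed value = $68,600 × 0.19 = $13,034
Hospital District: $13,034 × 0.00302 = $39.36268
Cedarvale Township: $13,034 × 0.00338 = $44.05492
Harrowgate USD: $13,034 × 0.02676 = $348.78984
Millbrook County: $13,034 × 0.00837 = $109.09458
Total tax = $541.30202
Effective rate = $541.30202 ÷ $68,600 = 0.789% of market value

0.789%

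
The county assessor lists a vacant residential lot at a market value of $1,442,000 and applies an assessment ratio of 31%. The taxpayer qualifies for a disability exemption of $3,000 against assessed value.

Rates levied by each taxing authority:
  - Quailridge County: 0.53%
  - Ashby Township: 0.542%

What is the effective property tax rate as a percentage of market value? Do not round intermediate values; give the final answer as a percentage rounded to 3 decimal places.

0.330%

Assessed value = $1,442,000 × 0.31 = $447,020
Taxable value = $447,020 − $3,000 = $444,020
Quailridge County: $444,020 × 0.0053 = $2,353.306
Ashby Township: $444,020 × 0.00542 = $2,406.5884
Total tax = $4,759.8944
Effective rate = $4,759.8944 ÷ $1,442,000 = 0.330% of market value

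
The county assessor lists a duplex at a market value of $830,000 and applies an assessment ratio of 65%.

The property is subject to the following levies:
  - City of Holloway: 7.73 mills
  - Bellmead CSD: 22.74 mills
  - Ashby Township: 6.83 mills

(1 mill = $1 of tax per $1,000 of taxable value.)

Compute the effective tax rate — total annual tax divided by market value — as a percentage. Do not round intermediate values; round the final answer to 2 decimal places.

Assessed value = $830,000 × 0.65 = $539,500
City of Holloway: $539,500 × 0.00773 = $4,170.335
Bellmead CSD: $539,500 × 0.02274 = $12,268.23
Ashby Township: $539,500 × 0.00683 = $3,684.785
Total tax = $20,123.35
Effective rate = $20,123.35 ÷ $830,000 = 2.42% of market value

2.42%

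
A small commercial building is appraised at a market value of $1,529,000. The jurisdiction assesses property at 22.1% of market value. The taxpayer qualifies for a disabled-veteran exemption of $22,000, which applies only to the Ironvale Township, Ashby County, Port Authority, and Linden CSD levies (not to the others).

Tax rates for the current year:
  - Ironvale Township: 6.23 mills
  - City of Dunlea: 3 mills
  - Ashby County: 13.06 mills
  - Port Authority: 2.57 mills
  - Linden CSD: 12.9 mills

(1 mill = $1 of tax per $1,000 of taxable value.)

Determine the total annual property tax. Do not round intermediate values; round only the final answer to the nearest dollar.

Assessed value = $1,529,000 × 0.221 = $337,909
Ironvale Township: ($337,909 − $22,000) × 0.00623 = $315,909 × 0.00623 = $1,968.11307
City of Dunlea: $337,909 × 0.003 = $1,013.727
Ashby County: ($337,909 − $22,000) × 0.01306 = $315,909 × 0.01306 = $4,125.77154
Port Authority: ($337,909 − $22,000) × 0.00257 = $315,909 × 0.00257 = $811.88613
Linden CSD: ($337,909 − $22,000) × 0.0129 = $315,909 × 0.0129 = $4,075.2261
Total = $11,994.72384

$11,995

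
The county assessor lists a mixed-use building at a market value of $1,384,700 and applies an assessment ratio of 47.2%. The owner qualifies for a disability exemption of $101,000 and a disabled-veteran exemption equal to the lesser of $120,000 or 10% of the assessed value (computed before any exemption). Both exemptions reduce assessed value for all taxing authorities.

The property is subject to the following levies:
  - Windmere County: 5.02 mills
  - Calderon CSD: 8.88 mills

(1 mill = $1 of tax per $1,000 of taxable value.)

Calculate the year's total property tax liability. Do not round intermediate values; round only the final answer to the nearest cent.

$6,772.37

Assessed value = $1,384,700 × 0.472 = $653,578.4
Disabled-veteran exemption = min($120,000, 10% × $653,578.4) = min($120,000, $65,357.84) = $65,357.84 (percentage binds)
Taxable value = $653,578.4 − $101,000 − $65,357.84 = $487,220.56
Windmere County: $487,220.56 × 0.00502 = $2,445.8472112
Calderon CSD: $487,220.56 × 0.00888 = $4,326.5185728
Total = $6,772.365784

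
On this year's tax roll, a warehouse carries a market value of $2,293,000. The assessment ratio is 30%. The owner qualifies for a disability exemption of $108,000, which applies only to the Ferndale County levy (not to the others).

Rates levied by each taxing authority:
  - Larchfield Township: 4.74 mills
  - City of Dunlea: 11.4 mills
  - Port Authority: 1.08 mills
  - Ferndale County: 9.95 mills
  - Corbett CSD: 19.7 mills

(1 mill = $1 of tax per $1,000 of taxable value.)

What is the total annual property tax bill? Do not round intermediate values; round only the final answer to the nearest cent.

$31,167.27

Assessed value = $2,293,000 × 0.3 = $687,900
Larchfield Township: $687,900 × 0.00474 = $3,260.646
City of Dunlea: $687,900 × 0.0114 = $7,842.06
Port Authority: $687,900 × 0.00108 = $742.932
Ferndale County: ($687,900 − $108,000) × 0.00995 = $579,900 × 0.00995 = $5,770.005
Corbett CSD: $687,900 × 0.0197 = $13,551.63
Total = $31,167.273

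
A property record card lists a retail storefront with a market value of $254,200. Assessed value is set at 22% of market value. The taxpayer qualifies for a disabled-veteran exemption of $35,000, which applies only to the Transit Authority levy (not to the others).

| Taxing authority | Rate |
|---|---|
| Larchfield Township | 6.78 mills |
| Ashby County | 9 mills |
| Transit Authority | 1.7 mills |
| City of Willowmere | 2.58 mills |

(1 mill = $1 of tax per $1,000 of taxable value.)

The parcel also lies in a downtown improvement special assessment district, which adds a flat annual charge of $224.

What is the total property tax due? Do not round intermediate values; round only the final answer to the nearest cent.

Assessed value = $254,200 × 0.22 = $55,924
Larchfield Township: $55,924 × 0.00678 = $379.16472
Ashby County: $55,924 × 0.009 = $503.316
Transit Authority: ($55,924 − $35,000) × 0.0017 = $20,924 × 0.0017 = $35.5708
City of Willowmere: $55,924 × 0.00258 = $144.28392
Levies subtotal = $1,062.33544
Total = $1,062.33544 + $224 = $1,286.33544

$1,286.34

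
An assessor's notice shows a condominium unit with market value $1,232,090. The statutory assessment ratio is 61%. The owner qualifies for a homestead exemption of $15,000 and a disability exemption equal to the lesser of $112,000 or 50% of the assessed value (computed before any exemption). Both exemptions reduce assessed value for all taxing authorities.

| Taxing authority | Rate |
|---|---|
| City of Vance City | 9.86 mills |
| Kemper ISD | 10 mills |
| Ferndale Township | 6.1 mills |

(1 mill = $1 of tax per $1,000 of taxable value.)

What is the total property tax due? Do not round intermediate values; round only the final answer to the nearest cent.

$16,213.96

Assessed value = $1,232,090 × 0.61 = $751,574.9
Disability exemption = min($112,000, 50% × $751,574.9) = min($112,000, $375,787.45) = $112,000 (dollar cap binds)
Taxable value = $751,574.9 − $15,000 − $112,000 = $624,574.9
City of Vance City: $624,574.9 × 0.00986 = $6,158.308514
Kemper ISD: $624,574.9 × 0.01 = $6,245.749
Ferndale Township: $624,574.9 × 0.0061 = $3,809.90689
Total = $16,213.964404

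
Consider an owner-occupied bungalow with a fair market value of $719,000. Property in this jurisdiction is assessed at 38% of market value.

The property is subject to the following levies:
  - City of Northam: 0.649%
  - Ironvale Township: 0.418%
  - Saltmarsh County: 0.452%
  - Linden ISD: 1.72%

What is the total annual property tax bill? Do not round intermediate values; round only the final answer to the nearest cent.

Assessed value = $719,000 × 0.38 = $273,220
City of Northam: $273,220 × 0.00649 = $1,773.1978
Ironvale Township: $273,220 × 0.00418 = $1,142.0596
Saltmarsh County: $273,220 × 0.00452 = $1,234.9544
Linden ISD: $273,220 × 0.0172 = $4,699.384
Total = $1,773.1978 + $1,142.0596 + $1,234.9544 + $4,699.384 = $8,849.5958

$8,849.60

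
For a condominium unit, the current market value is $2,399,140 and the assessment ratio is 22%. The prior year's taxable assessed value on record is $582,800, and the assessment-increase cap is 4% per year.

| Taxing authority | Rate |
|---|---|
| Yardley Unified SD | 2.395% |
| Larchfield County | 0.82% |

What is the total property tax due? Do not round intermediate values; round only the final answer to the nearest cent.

$16,969.12

Uncapped assessed value = $2,399,140 × 0.22 = $527,810.8
Cap limit = $582,800 × 1.04 = $606,112
Taxable assessed value = min($527,810.8, $606,112) = $527,810.8 (cap does not bind)
Yardley Unified SD: $527,810.8 × 0.02395 = $12,641.06866
Larchfield County: $527,810.8 × 0.0082 = $4,328.04856
Total = $16,969.11722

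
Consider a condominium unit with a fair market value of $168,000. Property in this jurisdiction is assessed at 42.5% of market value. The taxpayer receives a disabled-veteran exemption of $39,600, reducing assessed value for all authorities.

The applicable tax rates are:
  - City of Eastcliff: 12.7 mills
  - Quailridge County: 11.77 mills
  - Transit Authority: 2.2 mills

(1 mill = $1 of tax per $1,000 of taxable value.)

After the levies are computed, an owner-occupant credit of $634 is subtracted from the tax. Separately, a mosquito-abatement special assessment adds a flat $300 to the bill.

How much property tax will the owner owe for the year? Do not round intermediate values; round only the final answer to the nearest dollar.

$514

Assessed value = $168,000 × 0.425 = $71,400
Taxable value = $71,400 − $39,600 = $31,800
City of Eastcliff: $31,800 × 0.0127 = $403.86
Quailridge County: $31,800 × 0.01177 = $374.286
Transit Authority: $31,800 × 0.0022 = $69.96
Levies subtotal = $848.106
After credit = $848.106 − $634 = $214.106
Total = $214.106 + $300 = $514.106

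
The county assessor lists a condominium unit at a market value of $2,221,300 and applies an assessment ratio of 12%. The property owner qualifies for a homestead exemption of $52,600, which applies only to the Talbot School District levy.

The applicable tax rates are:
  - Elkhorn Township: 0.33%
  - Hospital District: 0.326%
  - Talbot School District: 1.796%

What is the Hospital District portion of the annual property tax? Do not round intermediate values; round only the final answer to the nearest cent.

$868.97

Assessed value = $2,221,300 × 0.12 = $266,556
Hospital District taxable value = $266,556 (exemption does not apply)
Hospital District levy = $266,556 × 0.00326 = $868.97256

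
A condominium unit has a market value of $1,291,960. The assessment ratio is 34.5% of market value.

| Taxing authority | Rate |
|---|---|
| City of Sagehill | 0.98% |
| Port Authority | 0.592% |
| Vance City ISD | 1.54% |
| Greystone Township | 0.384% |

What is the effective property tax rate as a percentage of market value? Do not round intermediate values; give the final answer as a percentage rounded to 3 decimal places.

Assessed value = $1,291,960 × 0.345 = $445,726.2
City of Sagehill: $445,726.2 × 0.0098 = $4,368.11676
Port Authority: $445,726.2 × 0.00592 = $2,638.699104
Vance City ISD: $445,726.2 × 0.0154 = $6,864.18348
Greystone Township: $445,726.2 × 0.00384 = $1,711.588608
Total tax = $15,582.587952
Effective rate = $15,582.587952 ÷ $1,291,960 = 1.206% of market value

1.206%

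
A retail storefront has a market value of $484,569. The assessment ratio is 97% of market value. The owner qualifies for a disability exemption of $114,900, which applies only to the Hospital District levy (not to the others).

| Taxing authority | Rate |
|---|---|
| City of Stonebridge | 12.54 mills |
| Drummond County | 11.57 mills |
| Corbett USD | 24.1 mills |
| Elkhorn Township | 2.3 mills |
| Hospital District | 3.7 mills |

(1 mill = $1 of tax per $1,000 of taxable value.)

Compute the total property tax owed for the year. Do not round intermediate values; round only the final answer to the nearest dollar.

Assessed value = $484,569 × 0.97 = $470,031.93
City of Stonebridge: $470,031.93 × 0.01254 = $5,894.2004022
Drummond County: $470,031.93 × 0.01157 = $5,438.2694301
Corbett USD: $470,031.93 × 0.0241 = $11,327.769513
Elkhorn Township: $470,031.93 × 0.0023 = $1,081.073439
Hospital District: ($470,031.93 − $114,900) × 0.0037 = $355,131.93 × 0.0037 = $1,313.988141
Total = $25,055.3009253

$25,055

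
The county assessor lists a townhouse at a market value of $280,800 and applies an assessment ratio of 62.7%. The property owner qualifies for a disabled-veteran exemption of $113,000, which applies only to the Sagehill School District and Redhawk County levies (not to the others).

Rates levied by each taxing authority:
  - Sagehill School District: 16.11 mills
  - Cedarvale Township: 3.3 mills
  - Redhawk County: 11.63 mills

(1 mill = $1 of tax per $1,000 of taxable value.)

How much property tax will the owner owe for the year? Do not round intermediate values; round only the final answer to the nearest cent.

Assessed value = $280,800 × 0.627 = $176,061.6
Sagehill School District: ($176,061.6 − $113,000) × 0.01611 = $63,061.6 × 0.01611 = $1,015.922376
Cedarvale Township: $176,061.6 × 0.0033 = $581.00328
Redhawk County: ($176,061.6 − $113,000) × 0.01163 = $63,061.6 × 0.01163 = $733.406408
Total = $2,330.332064

$2,330.33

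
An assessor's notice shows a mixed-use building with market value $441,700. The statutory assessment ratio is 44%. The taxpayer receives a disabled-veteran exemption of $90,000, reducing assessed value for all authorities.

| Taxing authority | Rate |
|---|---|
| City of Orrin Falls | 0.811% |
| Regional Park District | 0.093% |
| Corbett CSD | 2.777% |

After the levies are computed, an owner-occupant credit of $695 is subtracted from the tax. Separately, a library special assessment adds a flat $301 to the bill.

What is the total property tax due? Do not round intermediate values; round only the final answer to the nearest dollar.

Assessed value = $441,700 × 0.44 = $194,348
Taxable value = $194,348 − $90,000 = $104,348
City of Orrin Falls: $104,348 × 0.00811 = $846.26228
Regional Park District: $104,348 × 0.00093 = $97.04364
Corbett CSD: $104,348 × 0.02777 = $2,897.74396
Levies subtotal = $3,841.04988
After credit = $3,841.04988 − $695 = $3,146.04988
Total = $3,146.04988 + $301 = $3,447.04988

$3,447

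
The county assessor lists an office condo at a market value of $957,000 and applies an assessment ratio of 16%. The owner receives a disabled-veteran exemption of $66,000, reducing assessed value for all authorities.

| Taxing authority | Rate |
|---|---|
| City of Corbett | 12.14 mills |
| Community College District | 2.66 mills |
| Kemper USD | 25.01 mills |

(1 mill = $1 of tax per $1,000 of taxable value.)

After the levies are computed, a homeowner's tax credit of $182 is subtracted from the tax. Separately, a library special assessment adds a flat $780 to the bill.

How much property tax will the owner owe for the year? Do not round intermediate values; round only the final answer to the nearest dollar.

$4,066

Assessed value = $957,000 × 0.16 = $153,120
Taxable value = $153,120 − $66,000 = $87,120
City of Corbett: $87,120 × 0.01214 = $1,057.6368
Community College District: $87,120 × 0.00266 = $231.7392
Kemper USD: $87,120 × 0.02501 = $2,178.8712
Levies subtotal = $3,468.2472
After credit = $3,468.2472 − $182 = $3,286.2472
Total = $3,286.2472 + $780 = $4,066.2472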